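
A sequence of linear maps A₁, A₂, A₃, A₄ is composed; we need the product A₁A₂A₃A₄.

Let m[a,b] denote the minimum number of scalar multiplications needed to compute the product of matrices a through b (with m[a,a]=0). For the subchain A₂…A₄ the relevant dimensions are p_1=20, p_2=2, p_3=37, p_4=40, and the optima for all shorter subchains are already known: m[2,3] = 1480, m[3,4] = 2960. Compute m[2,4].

4560

m[2,4] = min over k∈[2,3] of m[2,k]+m[k+1,4]+p_{1}·p_k·p_{4}.
k=2: 0 + 2960 + 20·2·40 = 4560; k=3: 1480 + 0 + 20·37·40 = 31080.
Minimum: 4560 at k=2.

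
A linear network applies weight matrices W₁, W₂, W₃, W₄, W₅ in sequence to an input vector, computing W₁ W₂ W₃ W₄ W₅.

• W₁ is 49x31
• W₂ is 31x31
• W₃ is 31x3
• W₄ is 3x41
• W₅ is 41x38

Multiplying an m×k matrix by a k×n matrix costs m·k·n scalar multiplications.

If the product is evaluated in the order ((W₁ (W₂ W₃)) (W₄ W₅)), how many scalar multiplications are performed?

(W₂ W₃): 31×31 by 31×3 → 31×3, cost 31·31·3 = 2883
(W₁ (W₂ W₃)): 49×31 by 31×3 → 49×3, cost 49·31·3 = 4557; cumulative 7440
(W₄ W₅): 3×41 by 41×38 → 3×38, cost 3·41·38 = 4674
((W₁ (W₂ W₃)) (W₄ W₅)): 49×3 by 3×38 → 49×38, cost 49·3·38 = 5586; cumulative 17700
Total: 17700 scalar multiplications.

17700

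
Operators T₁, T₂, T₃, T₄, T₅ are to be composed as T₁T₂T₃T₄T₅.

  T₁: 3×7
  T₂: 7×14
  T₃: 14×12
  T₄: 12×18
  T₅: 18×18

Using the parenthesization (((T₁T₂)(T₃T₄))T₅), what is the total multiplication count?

5046

(T₁T₂): 3×7 by 7×14 → 3×14, cost 3·7·14 = 294
(T₃T₄): 14×12 by 12×18 → 14×18, cost 14·12·18 = 3024
((T₁T₂)(T₃T₄)): 3×14 by 14×18 → 3×18, cost 3·14·18 = 756; cumulative 4074
(((T₁T₂)(T₃T₄))T₅): 3×18 by 18×18 → 3×18, cost 3·18·18 = 972; cumulative 5046
Total: 5046 scalar multiplications.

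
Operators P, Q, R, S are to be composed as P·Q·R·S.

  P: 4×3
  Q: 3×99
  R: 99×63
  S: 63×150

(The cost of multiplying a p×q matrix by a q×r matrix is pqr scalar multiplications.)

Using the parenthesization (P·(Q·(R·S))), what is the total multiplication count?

981900

(R·S): 99×63 by 63×150 → 99×150, cost 99·63·150 = 935550
(Q·(R·S)): 3×99 by 99×150 → 3×150, cost 3·99·150 = 44550; cumulative 980100
(P·(Q·(R·S))): 4×3 by 3×150 → 4×150, cost 4·3·150 = 1800; cumulative 981900
Total: 981900 scalar multiplications.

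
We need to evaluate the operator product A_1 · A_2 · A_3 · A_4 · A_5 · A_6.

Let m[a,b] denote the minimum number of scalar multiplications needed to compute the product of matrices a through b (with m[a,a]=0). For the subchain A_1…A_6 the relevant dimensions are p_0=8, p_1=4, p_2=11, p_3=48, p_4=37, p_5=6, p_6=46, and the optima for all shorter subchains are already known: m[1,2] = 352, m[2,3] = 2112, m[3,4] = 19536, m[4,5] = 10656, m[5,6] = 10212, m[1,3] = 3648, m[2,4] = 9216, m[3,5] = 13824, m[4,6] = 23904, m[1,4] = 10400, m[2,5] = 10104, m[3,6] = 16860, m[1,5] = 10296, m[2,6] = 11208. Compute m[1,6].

m[1,6] = min over k∈[1,5] of m[1,k]+m[k+1,6]+p_{0}·p_k·p_{6}.
k=1: 0 + 11208 + 8·4·46 = 12680; k=2: 352 + 16860 + 8·11·46 = 21260; k=3: 3648 + 23904 + 8·48·46 = 45216; k=4: 10400 + 10212 + 8·37·46 = 34228; k=5: 10296 + 0 + 8·6·46 = 12504.
Minimum: 12504 at k=5.

12504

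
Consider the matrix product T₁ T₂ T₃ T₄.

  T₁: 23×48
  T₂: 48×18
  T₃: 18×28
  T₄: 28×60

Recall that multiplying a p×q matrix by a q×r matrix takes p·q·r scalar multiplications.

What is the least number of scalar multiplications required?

Adjacent pairs: T₁T₂ = 23·48·18 = 19872; T₂T₃ = 48·18·28 = 24192; T₃T₄ = 18·28·60 = 30240.
Length 3: T₁..T₃: k=1: 0+24192+23·48·28=55104; k=2: 19872+0+23·18·28=31464 → min 31464 | T₂..T₄: k=2: 0+30240+48·18·60=82080; k=3: 24192+0+48·28·60=104832 → min 82080.
Length 4: T₁..T₄: k=1: 0+82080+23·48·60=148320; k=2: 19872+30240+23·18·60=74952; k=3: 31464+0+23·28·60=70104 → min 70104.
Optimal order: (((T₁ T₂) T₃) T₄) with cost 70104.

70104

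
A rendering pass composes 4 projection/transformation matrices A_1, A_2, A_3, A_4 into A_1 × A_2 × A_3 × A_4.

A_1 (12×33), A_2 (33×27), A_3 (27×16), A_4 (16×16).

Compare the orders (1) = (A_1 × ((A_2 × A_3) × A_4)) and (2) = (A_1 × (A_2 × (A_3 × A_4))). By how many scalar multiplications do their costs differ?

1536

Order (1) = (A_1 × ((A_2 × A_3) × A_4)): (A_2 × A_3): 33×27 by 27×16 → 33×16, cost 33·27·16 = 14256; ((A_2 × A_3) × A_4): 33×16 by 16×16 → 33×16, cost 33·16·16 = 8448; cumulative 22704; (A_1 × ((A_2 × A_3) × A_4)): 12×33 by 33×16 → 12×16, cost 12·33·16 = 6336; cumulative 29040. Total 29040.
Order (2) = (A_1 × (A_2 × (A_3 × A_4))): (A_3 × A_4): 27×16 by 16×16 → 27×16, cost 27·16·16 = 6912; (A_2 × (A_3 × A_4)): 33×27 by 27×16 → 33×16, cost 33·27·16 = 14256; cumulative 21168; (A_1 × (A_2 × (A_3 × A_4))): 12×33 by 33×16 → 12×16, cost 12·33·16 = 6336; cumulative 27504. Total 27504.
Difference: |29040 − 27504| = 1536.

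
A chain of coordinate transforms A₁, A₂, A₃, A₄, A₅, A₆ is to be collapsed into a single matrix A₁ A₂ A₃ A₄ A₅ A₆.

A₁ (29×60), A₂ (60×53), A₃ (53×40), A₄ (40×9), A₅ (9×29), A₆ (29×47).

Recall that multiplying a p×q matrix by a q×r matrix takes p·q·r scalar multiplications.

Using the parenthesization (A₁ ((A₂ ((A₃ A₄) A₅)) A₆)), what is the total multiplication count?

(A₃ A₄): 53×40 by 40×9 → 53×9, cost 53·40·9 = 19080
((A₃ A₄) A₅): 53×9 by 9×29 → 53×29, cost 53·9·29 = 13833; cumulative 32913
(A₂ ((A₃ A₄) A₅)): 60×53 by 53×29 → 60×29, cost 60·53·29 = 92220; cumulative 125133
((A₂ ((A₃ A₄) A₅)) A₆): 60×29 by 29×47 → 60×47, cost 60·29·47 = 81780; cumulative 206913
(A₁ ((A₂ ((A₃ A₄) A₅)) A₆)): 29×60 by 60×47 → 29×47, cost 29·60·47 = 81780; cumulative 288693
Total: 288693 scalar multiplications.

288693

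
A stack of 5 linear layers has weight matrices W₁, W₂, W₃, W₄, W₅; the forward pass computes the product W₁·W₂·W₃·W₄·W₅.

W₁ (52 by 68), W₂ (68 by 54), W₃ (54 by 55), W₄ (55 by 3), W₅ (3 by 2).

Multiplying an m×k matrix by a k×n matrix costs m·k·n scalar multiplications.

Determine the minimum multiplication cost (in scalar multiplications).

Adjacent pairs: W₁W₂ = 52·68·54 = 190944; W₂W₃ = 68·54·55 = 201960; W₃W₄ = 54·55·3 = 8910; W₄W₅ = 55·3·2 = 330.
Length 3: W₁..W₃: k=1: 0+201960+52·68·55=396440; k=2: 190944+0+52·54·55=345384 → min 345384 | W₂..W₄: k=2: 0+8910+68·54·3=19926; k=3: 201960+0+68·55·3=213180 → min 19926 | W₃..W₅: k=3: 0+330+54·55·2=6270; k=4: 8910+0+54·3·2=9234 → min 6270.
Length 4: W₁..W₄: k=1: 0+19926+52·68·3=30534; k=2: 190944+8910+52·54·3=208278; k=3: 345384+0+52·55·3=353964 → min 30534 | W₂..W₅: k=2: 0+6270+68·54·2=13614; k=3: 201960+330+68·55·2=209770; k=4: 19926+0+68·3·2=20334 → min 13614.
Length 5: W₁..W₅: k=1: 0+13614+52·68·2=20686; k=2: 190944+6270+52·54·2=202830; k=3: 345384+330+52·55·2=351434; k=4: 30534+0+52·3·2=30846 → min 20686.
Optimal order: (W₁·(W₂·(W₃·(W₄·W₅)))) with cost 20686.

20686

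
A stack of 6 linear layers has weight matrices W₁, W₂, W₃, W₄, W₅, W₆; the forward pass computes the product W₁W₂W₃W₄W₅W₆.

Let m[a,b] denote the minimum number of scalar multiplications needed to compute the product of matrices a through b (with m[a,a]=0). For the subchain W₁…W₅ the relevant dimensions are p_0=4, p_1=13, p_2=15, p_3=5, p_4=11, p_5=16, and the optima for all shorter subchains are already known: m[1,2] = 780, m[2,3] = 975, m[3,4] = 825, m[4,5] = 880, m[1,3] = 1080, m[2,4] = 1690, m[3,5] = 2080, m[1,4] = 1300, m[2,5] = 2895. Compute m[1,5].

2004

m[1,5] = min over k∈[1,4] of m[1,k]+m[k+1,5]+p_{0}·p_k·p_{5}.
k=1: 0 + 2895 + 4·13·16 = 3727; k=2: 780 + 2080 + 4·15·16 = 3820; k=3: 1080 + 880 + 4·5·16 = 2280; k=4: 1300 + 0 + 4·11·16 = 2004.
Minimum: 2004 at k=4.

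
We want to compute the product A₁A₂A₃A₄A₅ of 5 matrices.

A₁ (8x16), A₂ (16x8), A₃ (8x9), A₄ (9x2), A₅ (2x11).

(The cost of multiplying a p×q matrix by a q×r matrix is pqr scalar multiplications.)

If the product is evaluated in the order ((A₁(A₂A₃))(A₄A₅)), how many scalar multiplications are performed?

3294

(A₂A₃): 16×8 by 8×9 → 16×9, cost 16·8·9 = 1152
(A₁(A₂A₃)): 8×16 by 16×9 → 8×9, cost 8·16·9 = 1152; cumulative 2304
(A₄A₅): 9×2 by 2×11 → 9×11, cost 9·2·11 = 198
((A₁(A₂A₃))(A₄A₅)): 8×9 by 9×11 → 8×11, cost 8·9·11 = 792; cumulative 3294
Total: 3294 scalar multiplications.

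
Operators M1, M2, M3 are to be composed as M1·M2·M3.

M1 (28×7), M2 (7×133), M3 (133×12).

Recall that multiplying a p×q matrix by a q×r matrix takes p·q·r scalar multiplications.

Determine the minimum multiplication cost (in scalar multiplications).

Order (M1·(M2·M3)): (M2·M3): 7×133 by 133×12 → 7×12, cost 7·133·12 = 11172; (M1·(M2·M3)): 28×7 by 7×12 → 28×12, cost 28·7·12 = 2352; cumulative 13524. Total 13524.
Order ((M1·M2)·M3): (M1·M2): 28×7 by 7×133 → 28×133, cost 28·7·133 = 26068; ((M1·M2)·M3): 28×133 by 133×12 → 28×12, cost 28·133·12 = 44688; cumulative 70756. Total 70756.
Minimum: 13524.

13524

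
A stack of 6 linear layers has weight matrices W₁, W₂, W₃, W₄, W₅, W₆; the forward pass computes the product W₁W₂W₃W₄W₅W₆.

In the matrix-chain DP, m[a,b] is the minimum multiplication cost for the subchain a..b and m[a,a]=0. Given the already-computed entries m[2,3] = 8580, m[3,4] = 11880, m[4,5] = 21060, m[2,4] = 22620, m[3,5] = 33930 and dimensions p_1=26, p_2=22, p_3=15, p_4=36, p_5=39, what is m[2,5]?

m[2,5] = min over k∈[2,4] of m[2,k]+m[k+1,5]+p_{1}·p_k·p_{5}.
k=2: 0 + 33930 + 26·22·39 = 56238; k=3: 8580 + 21060 + 26·15·39 = 44850; k=4: 22620 + 0 + 26·36·39 = 59124.
Minimum: 44850 at k=3.

44850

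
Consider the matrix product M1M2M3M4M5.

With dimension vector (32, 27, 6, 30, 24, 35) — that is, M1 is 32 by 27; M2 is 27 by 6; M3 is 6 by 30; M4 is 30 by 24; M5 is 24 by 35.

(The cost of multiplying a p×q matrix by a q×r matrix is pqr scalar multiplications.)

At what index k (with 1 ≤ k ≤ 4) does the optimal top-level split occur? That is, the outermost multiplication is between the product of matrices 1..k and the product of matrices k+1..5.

Adjacent pairs: M1M2 = 32·27·6 = 5184; M2M3 = 27·6·30 = 4860; M3M4 = 6·30·24 = 4320; M4M5 = 30·24·35 = 25200.
Length 3: M1..M3: k=1: 0+4860+32·27·30=30780; k=2: 5184+0+32·6·30=10944 → min 10944 | M2..M4: k=2: 0+4320+27·6·24=8208; k=3: 4860+0+27·30·24=24300 → min 8208 | M3..M5: k=3: 0+25200+6·30·35=31500; k=4: 4320+0+6·24·35=9360 → min 9360.
Length 4: M1..M4: k=1: 0+8208+32·27·24=28944; k=2: 5184+4320+32·6·24=14112; k=3: 10944+0+32·30·24=33984 → min 14112 | M2..M5: k=2: 0+9360+27·6·35=15030; k=3: 4860+25200+27·30·35=58410; k=4: 8208+0+27·24·35=30888 → min 15030.
Top-level splits: k=1: (M1..M1)·(M2..M5) → 0+15030+32·27·35 = 45270; k=2: (M1..M2)·(M3..M5) → 5184+9360+32·6·35 = 21264; k=3: (M1..M3)·(M4..M5) → 10944+25200+32·30·35 = 69744; k=4: (M1..M4)·(M5..M5) → 14112+0+32·24·35 = 40992.
Best split is after M2, i.e. k = 2.

2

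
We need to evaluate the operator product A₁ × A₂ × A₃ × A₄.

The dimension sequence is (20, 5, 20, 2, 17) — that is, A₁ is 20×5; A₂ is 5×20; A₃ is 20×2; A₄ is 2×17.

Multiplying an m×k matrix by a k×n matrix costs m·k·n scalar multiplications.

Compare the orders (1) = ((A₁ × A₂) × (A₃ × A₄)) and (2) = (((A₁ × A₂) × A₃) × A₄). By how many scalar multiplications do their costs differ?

6000

Order (1) = ((A₁ × A₂) × (A₃ × A₄)): (A₁ × A₂): 20×5 by 5×20 → 20×20, cost 20·5·20 = 2000; (A₃ × A₄): 20×2 by 2×17 → 20×17, cost 20·2·17 = 680; ((A₁ × A₂) × (A₃ × A₄)): 20×20 by 20×17 → 20×17, cost 20·20·17 = 6800; cumulative 9480. Total 9480.
Order (2) = (((A₁ × A₂) × A₃) × A₄): (A₁ × A₂): 20×5 by 5×20 → 20×20, cost 20·5·20 = 2000; ((A₁ × A₂) × A₃): 20×20 by 20×2 → 20×2, cost 20·20·2 = 800; cumulative 2800; (((A₁ × A₂) × A₃) × A₄): 20×2 by 2×17 → 20×17, cost 20·2·17 = 680; cumulative 3480. Total 3480.
Difference: |9480 − 3480| = 6000.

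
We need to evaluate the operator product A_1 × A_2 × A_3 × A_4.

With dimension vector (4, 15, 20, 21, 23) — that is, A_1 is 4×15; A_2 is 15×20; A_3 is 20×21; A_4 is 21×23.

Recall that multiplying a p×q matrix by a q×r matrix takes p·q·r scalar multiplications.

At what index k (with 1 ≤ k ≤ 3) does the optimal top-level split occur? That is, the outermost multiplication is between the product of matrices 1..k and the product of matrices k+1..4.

Adjacent pairs: A_1A_2 = 4·15·20 = 1200; A_2A_3 = 15·20·21 = 6300; A_3A_4 = 20·21·23 = 9660.
Length 3: A_1..A_3: k=1: 0+6300+4·15·21=7560; k=2: 1200+0+4·20·21=2880 → min 2880 | A_2..A_4: k=2: 0+9660+15·20·23=16560; k=3: 6300+0+15·21·23=13545 → min 13545.
Top-level splits: k=1: (A_1..A_1)·(A_2..A_4) → 0+13545+4·15·23 = 14925; k=2: (A_1..A_2)·(A_3..A_4) → 1200+9660+4·20·23 = 12700; k=3: (A_1..A_3)·(A_4..A_4) → 2880+0+4·21·23 = 4812.
Best split is after A_3, i.e. k = 3.

3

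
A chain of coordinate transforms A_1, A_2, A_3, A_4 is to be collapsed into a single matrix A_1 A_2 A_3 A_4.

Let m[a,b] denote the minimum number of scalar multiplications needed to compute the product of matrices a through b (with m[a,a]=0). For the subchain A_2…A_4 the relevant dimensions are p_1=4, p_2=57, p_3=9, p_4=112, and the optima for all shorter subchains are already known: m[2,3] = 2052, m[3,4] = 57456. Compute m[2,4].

6084

m[2,4] = min over k∈[2,3] of m[2,k]+m[k+1,4]+p_{1}·p_k·p_{4}.
k=2: 0 + 57456 + 4·57·112 = 82992; k=3: 2052 + 0 + 4·9·112 = 6084.
Minimum: 6084 at k=3.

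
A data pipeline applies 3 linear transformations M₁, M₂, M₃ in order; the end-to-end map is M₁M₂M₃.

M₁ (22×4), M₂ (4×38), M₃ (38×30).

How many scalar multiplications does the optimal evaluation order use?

7200

Order (M₁(M₂M₃)): (M₂M₃): 4×38 by 38×30 → 4×30, cost 4·38·30 = 4560; (M₁(M₂M₃)): 22×4 by 4×30 → 22×30, cost 22·4·30 = 2640; cumulative 7200. Total 7200.
Order ((M₁M₂)M₃): (M₁M₂): 22×4 by 4×38 → 22×38, cost 22·4·38 = 3344; ((M₁M₂)M₃): 22×38 by 38×30 → 22×30, cost 22·38·30 = 25080; cumulative 28424. Total 28424.
Minimum: 7200.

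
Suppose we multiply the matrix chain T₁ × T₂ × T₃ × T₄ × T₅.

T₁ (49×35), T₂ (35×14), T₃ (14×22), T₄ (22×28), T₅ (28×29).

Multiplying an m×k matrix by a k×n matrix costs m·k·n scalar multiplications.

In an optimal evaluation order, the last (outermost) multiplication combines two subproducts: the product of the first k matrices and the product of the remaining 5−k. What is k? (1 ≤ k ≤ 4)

2

Adjacent pairs: T₁T₂ = 49·35·14 = 24010; T₂T₃ = 35·14·22 = 10780; T₃T₄ = 14·22·28 = 8624; T₄T₅ = 22·28·29 = 17864.
Length 3: T₁..T₃: k=1: 0+10780+49·35·22=48510; k=2: 24010+0+49·14·22=39102 → min 39102 | T₂..T₄: k=2: 0+8624+35·14·28=22344; k=3: 10780+0+35·22·28=32340 → min 22344 | T₃..T₅: k=3: 0+17864+14·22·29=26796; k=4: 8624+0+14·28·29=19992 → min 19992.
Length 4: T₁..T₄: k=1: 0+22344+49·35·28=70364; k=2: 24010+8624+49·14·28=51842; k=3: 39102+0+49·22·28=69286 → min 51842 | T₂..T₅: k=2: 0+19992+35·14·29=34202; k=3: 10780+17864+35·22·29=50974; k=4: 22344+0+35·28·29=50764 → min 34202.
Top-level splits: k=1: (T₁..T₁)·(T₂..T₅) → 0+34202+49·35·29 = 83937; k=2: (T₁..T₂)·(T₃..T₅) → 24010+19992+49·14·29 = 63896; k=3: (T₁..T₃)·(T₄..T₅) → 39102+17864+49·22·29 = 88228; k=4: (T₁..T₄)·(T₅..T₅) → 51842+0+49·28·29 = 91630.
Best split is after T₂, i.e. k = 2.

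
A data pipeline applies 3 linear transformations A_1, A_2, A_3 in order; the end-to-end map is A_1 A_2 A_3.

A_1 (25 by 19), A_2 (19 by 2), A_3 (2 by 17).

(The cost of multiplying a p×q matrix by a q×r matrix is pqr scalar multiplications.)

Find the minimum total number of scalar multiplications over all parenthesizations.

Order (A_1 (A_2 A_3)): (A_2 A_3): 19×2 by 2×17 → 19×17, cost 19·2·17 = 646; (A_1 (A_2 A_3)): 25×19 by 19×17 → 25×17, cost 25·19·17 = 8075; cumulative 8721. Total 8721.
Order ((A_1 A_2) A_3): (A_1 A_2): 25×19 by 19×2 → 25×2, cost 25·19·2 = 950; ((A_1 A_2) A_3): 25×2 by 2×17 → 25×17, cost 25·2·17 = 850; cumulative 1800. Total 1800.
Minimum: 1800.

1800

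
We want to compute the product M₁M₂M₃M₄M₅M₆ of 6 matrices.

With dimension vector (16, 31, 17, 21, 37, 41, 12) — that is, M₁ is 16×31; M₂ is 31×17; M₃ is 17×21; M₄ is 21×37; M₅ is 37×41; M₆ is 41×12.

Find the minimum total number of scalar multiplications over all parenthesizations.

Adjacent pairs: M₁M₂ = 16·31·17 = 8432; M₂M₃ = 31·17·21 = 11067; M₃M₄ = 17·21·37 = 13209; M₄M₅ = 21·37·41 = 31857; M₅M₆ = 37·41·12 = 18204.
Length 3: M₁..M₃: k=1: 0+11067+16·31·21=21483; k=2: 8432+0+16·17·21=14144 → min 14144 | M₂..M₄: k=2: 0+13209+31·17·37=32708; k=3: 11067+0+31·21·37=35154 → min 32708 | M₃..M₅: k=3: 0+31857+17·21·41=46494; k=4: 13209+0+17·37·41=38998 → min 38998 | M₄..M₆: k=4: 0+18204+21·37·12=27528; k=5: 31857+0+21·41·12=42189 → min 27528.
Length 4: M₁..M₄: k=1: 0+32708+16·31·37=51060; k=2: 8432+13209+16·17·37=31705; k=3: 14144+0+16·21·37=26576 → min 26576 | M₂..M₅: k=2: 0+38998+31·17·41=60605; k=3: 11067+31857+31·21·41=69615; k=4: 32708+0+31·37·41=79735 → min 60605 | M₃..M₆: k=3: 0+27528+17·21·12=31812; k=4: 13209+18204+17·37·12=38961; k=5: 38998+0+17·41·12=47362 → min 31812.
Length 5: M₁..M₅: k=1: 0+60605+16·31·41=80941; k=2: 8432+38998+16·17·41=58582; k=3: 14144+31857+16·21·41=59777; k=4: 26576+0+16·37·41=50848 → min 50848 | M₂..M₆: k=2: 0+31812+31·17·12=38136; k=3: 11067+27528+31·21·12=46407; k=4: 32708+18204+31·37·12=64676; k=5: 60605+0+31·41·12=75857 → min 38136.
Length 6: M₁..M₆: k=1: 0+38136+16·31·12=44088; k=2: 8432+31812+16·17·12=43508; k=3: 14144+27528+16·21·12=45704; k=4: 26576+18204+16·37·12=51884; k=5: 50848+0+16·41·12=58720 → min 43508.
Optimal order: ((M₁M₂)(M₃(M₄(M₅M₆)))) with cost 43508.

43508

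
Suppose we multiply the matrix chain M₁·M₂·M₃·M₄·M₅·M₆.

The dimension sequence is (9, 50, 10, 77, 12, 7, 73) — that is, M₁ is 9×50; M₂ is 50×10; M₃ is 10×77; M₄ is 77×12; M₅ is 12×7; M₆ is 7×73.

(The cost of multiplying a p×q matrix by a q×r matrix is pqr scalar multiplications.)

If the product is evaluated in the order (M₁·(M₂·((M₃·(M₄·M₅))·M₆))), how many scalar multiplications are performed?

(M₄·M₅): 77×12 by 12×7 → 77×7, cost 77·12·7 = 6468
(M₃·(M₄·M₅)): 10×77 by 77×7 → 10×7, cost 10·77·7 = 5390; cumulative 11858
((M₃·(M₄·M₅))·M₆): 10×7 by 7×73 → 10×73, cost 10·7·73 = 5110; cumulative 16968
(M₂·((M₃·(M₄·M₅))·M₆)): 50×10 by 10×73 → 50×73, cost 50·10·73 = 36500; cumulative 53468
(M₁·(M₂·((M₃·(M₄·M₅))·M₆))): 9×50 by 50×73 → 9×73, cost 9·50·73 = 32850; cumulative 86318
Total: 86318 scalar multiplications.

86318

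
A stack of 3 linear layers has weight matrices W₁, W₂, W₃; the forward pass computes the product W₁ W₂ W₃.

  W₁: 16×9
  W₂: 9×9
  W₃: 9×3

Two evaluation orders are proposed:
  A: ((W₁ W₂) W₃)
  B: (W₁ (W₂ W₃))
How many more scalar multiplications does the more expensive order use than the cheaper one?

1053

Order A = ((W₁ W₂) W₃): (W₁ W₂): 16×9 by 9×9 → 16×9, cost 16·9·9 = 1296; ((W₁ W₂) W₃): 16×9 by 9×3 → 16×3, cost 16·9·3 = 432; cumulative 1728. Total 1728.
Order B = (W₁ (W₂ W₃)): (W₂ W₃): 9×9 by 9×3 → 9×3, cost 9·9·3 = 243; (W₁ (W₂ W₃)): 16×9 by 9×3 → 16×3, cost 16·9·3 = 432; cumulative 675. Total 675.
Difference: |1728 − 675| = 1053.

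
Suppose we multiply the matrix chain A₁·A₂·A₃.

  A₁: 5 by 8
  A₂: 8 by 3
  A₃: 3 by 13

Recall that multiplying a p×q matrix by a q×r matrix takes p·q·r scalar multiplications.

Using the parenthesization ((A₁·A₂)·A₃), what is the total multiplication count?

315

(A₁·A₂): 5×8 by 8×3 → 5×3, cost 5·8·3 = 120
((A₁·A₂)·A₃): 5×3 by 3×13 → 5×13, cost 5·3·13 = 195; cumulative 315
Total: 315 scalar multiplications.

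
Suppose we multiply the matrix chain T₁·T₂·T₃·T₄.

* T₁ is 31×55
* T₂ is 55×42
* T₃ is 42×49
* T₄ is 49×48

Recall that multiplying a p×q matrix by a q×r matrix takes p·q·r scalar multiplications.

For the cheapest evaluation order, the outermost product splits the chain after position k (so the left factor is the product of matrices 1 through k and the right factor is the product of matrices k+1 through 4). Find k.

Adjacent pairs: T₁T₂ = 31·55·42 = 71610; T₂T₃ = 55·42·49 = 113190; T₃T₄ = 42·49·48 = 98784.
Length 3: T₁..T₃: k=1: 0+113190+31·55·49=196735; k=2: 71610+0+31·42·49=135408 → min 135408 | T₂..T₄: k=2: 0+98784+55·42·48=209664; k=3: 113190+0+55·49·48=242550 → min 209664.
Top-level splits: k=1: (T₁..T₁)·(T₂..T₄) → 0+209664+31·55·48 = 291504; k=2: (T₁..T₂)·(T₃..T₄) → 71610+98784+31·42·48 = 232890; k=3: (T₁..T₃)·(T₄..T₄) → 135408+0+31·49·48 = 208320.
Best split is after T₃, i.e. k = 3.

3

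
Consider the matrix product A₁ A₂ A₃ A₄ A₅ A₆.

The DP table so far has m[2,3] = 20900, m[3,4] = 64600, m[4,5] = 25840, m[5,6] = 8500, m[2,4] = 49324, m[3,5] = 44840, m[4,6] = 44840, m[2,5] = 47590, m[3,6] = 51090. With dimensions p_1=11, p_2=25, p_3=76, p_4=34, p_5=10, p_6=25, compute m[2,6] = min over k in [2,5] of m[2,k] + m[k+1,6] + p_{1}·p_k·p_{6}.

m[2,6] = min over k∈[2,5] of m[2,k]+m[k+1,6]+p_{1}·p_k·p_{6}.
k=2: 0 + 51090 + 11·25·25 = 57965; k=3: 20900 + 44840 + 11·76·25 = 86640; k=4: 49324 + 8500 + 11·34·25 = 67174; k=5: 47590 + 0 + 11·10·25 = 50340.
Minimum: 50340 at k=5.

50340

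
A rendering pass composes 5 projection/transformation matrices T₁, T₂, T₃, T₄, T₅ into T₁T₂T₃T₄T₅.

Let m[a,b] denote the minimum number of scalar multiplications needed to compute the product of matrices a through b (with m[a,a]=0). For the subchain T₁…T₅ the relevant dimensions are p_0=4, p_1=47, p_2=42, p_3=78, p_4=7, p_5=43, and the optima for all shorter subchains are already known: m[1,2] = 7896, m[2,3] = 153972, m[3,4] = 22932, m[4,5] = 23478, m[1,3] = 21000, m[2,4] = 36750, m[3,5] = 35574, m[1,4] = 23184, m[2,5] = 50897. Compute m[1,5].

24388

m[1,5] = min over k∈[1,4] of m[1,k]+m[k+1,5]+p_{0}·p_k·p_{5}.
k=1: 0 + 50897 + 4·47·43 = 58981; k=2: 7896 + 35574 + 4·42·43 = 50694; k=3: 21000 + 23478 + 4·78·43 = 57894; k=4: 23184 + 0 + 4·7·43 = 24388.
Minimum: 24388 at k=4.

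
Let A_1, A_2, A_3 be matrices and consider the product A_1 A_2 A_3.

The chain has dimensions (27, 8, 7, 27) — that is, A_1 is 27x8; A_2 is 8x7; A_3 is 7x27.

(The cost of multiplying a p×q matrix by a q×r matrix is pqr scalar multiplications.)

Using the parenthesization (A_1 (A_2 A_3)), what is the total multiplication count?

(A_2 A_3): 8×7 by 7×27 → 8×27, cost 8·7·27 = 1512
(A_1 (A_2 A_3)): 27×8 by 8×27 → 27×27, cost 27·8·27 = 5832; cumulative 7344
Total: 7344 scalar multiplications.

7344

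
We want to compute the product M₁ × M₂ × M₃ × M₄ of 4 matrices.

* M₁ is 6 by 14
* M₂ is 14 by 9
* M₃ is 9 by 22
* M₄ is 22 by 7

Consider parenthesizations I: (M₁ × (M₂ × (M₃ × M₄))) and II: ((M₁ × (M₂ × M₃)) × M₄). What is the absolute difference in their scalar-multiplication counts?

2688

Order I = (M₁ × (M₂ × (M₃ × M₄))): (M₃ × M₄): 9×22 by 22×7 → 9×7, cost 9·22·7 = 1386; (M₂ × (M₃ × M₄)): 14×9 by 9×7 → 14×7, cost 14·9·7 = 882; cumulative 2268; (M₁ × (M₂ × (M₃ × M₄))): 6×14 by 14×7 → 6×7, cost 6·14·7 = 588; cumulative 2856. Total 2856.
Order II = ((M₁ × (M₂ × M₃)) × M₄): (M₂ × M₃): 14×9 by 9×22 → 14×22, cost 14·9·22 = 2772; (M₁ × (M₂ × M₃)): 6×14 by 14×22 → 6×22, cost 6·14·22 = 1848; cumulative 4620; ((M₁ × (M₂ × M₃)) × M₄): 6×22 by 22×7 → 6×7, cost 6·22·7 = 924; cumulative 5544. Total 5544.
Difference: |2856 − 5544| = 2688.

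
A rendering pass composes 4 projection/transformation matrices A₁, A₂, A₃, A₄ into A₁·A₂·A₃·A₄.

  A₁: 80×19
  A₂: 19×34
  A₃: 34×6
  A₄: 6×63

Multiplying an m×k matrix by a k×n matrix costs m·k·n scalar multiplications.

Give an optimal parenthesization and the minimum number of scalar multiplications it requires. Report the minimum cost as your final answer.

Adjacent pairs: A₁A₂ = 80·19·34 = 51680; A₂A₃ = 19·34·6 = 3876; A₃A₄ = 34·6·63 = 12852.
Length 3: A₁..A₃: k=1: 0+3876+80·19·6=12996; k=2: 51680+0+80·34·6=68000 → min 12996 | A₂..A₄: k=2: 0+12852+19·34·63=53550; k=3: 3876+0+19·6·63=11058 → min 11058.
Length 4: A₁..A₄: k=1: 0+11058+80·19·63=106818; k=2: 51680+12852+80·34·63=235892; k=3: 12996+0+80·6·63=43236 → min 43236.
Optimal parenthesization: ((A₁·(A₂·A₃))·A₄) with cost 43236.

43236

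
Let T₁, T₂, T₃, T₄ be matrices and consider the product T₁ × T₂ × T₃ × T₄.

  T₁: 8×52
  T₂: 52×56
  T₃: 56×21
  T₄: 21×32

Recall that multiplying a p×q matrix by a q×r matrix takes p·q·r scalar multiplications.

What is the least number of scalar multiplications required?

38080

Adjacent pairs: T₁T₂ = 8·52·56 = 23296; T₂T₃ = 52·56·21 = 61152; T₃T₄ = 56·21·32 = 37632.
Length 3: T₁..T₃: k=1: 0+61152+8·52·21=69888; k=2: 23296+0+8·56·21=32704 → min 32704 | T₂..T₄: k=2: 0+37632+52·56·32=130816; k=3: 61152+0+52·21·32=96096 → min 96096.
Length 4: T₁..T₄: k=1: 0+96096+8·52·32=109408; k=2: 23296+37632+8·56·32=75264; k=3: 32704+0+8·21·32=38080 → min 38080.
Optimal order: (((T₁ × T₂) × T₃) × T₄) with cost 38080.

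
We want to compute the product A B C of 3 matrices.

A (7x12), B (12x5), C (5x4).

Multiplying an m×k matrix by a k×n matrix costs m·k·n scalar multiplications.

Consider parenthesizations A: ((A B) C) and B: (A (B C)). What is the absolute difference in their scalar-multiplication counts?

16

Order A = ((A B) C): (A B): 7×12 by 12×5 → 7×5, cost 7·12·5 = 420; ((A B) C): 7×5 by 5×4 → 7×4, cost 7·5·4 = 140; cumulative 560. Total 560.
Order B = (A (B C)): (B C): 12×5 by 5×4 → 12×4, cost 12·5·4 = 240; (A (B C)): 7×12 by 12×4 → 7×4, cost 7·12·4 = 336; cumulative 576. Total 576.
Difference: |560 − 576| = 16.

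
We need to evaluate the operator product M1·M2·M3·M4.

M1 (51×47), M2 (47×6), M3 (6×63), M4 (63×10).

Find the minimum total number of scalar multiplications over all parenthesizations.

21222

Adjacent pairs: M1M2 = 51·47·6 = 14382; M2M3 = 47·6·63 = 17766; M3M4 = 6·63·10 = 3780.
Length 3: M1..M3: k=1: 0+17766+51·47·63=168777; k=2: 14382+0+51·6·63=33660 → min 33660 | M2..M4: k=2: 0+3780+47·6·10=6600; k=3: 17766+0+47·63·10=47376 → min 6600.
Length 4: M1..M4: k=1: 0+6600+51·47·10=30570; k=2: 14382+3780+51·6·10=21222; k=3: 33660+0+51·63·10=65790 → min 21222.
Optimal order: ((M1·M2)·(M3·M4)) with cost 21222.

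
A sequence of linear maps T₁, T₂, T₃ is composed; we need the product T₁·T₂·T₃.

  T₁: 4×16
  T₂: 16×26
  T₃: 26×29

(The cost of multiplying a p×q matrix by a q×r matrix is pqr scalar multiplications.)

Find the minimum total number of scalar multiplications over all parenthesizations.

Order (T₁·(T₂·T₃)): (T₂·T₃): 16×26 by 26×29 → 16×29, cost 16·26·29 = 12064; (T₁·(T₂·T₃)): 4×16 by 16×29 → 4×29, cost 4·16·29 = 1856; cumulative 13920. Total 13920.
Order ((T₁·T₂)·T₃): (T₁·T₂): 4×16 by 16×26 → 4×26, cost 4·16·26 = 1664; ((T₁·T₂)·T₃): 4×26 by 26×29 → 4×29, cost 4·26·29 = 3016; cumulative 4680. Total 4680.
Minimum: 4680.

4680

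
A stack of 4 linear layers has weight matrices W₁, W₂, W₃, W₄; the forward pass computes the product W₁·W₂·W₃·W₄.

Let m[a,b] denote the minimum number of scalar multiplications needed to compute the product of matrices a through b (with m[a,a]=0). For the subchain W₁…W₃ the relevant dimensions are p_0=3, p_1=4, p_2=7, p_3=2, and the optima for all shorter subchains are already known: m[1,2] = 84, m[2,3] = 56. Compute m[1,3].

m[1,3] = min over k∈[1,2] of m[1,k]+m[k+1,3]+p_{0}·p_k·p_{3}.
k=1: 0 + 56 + 3·4·2 = 80; k=2: 84 + 0 + 3·7·2 = 126.
Minimum: 80 at k=1.

80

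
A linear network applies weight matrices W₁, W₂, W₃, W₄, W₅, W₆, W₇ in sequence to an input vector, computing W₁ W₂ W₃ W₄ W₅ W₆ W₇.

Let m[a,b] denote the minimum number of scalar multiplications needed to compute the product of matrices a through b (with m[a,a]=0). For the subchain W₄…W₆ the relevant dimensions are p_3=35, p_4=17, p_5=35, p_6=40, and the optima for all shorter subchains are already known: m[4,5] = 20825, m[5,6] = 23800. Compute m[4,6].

m[4,6] = min over k∈[4,5] of m[4,k]+m[k+1,6]+p_{3}·p_k·p_{6}.
k=4: 0 + 23800 + 35·17·40 = 47600; k=5: 20825 + 0 + 35·35·40 = 69825.
Minimum: 47600 at k=4.

47600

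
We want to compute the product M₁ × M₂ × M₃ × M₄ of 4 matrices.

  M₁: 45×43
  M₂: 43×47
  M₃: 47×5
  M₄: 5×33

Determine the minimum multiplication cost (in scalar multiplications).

Adjacent pairs: M₁M₂ = 45·43·47 = 90945; M₂M₃ = 43·47·5 = 10105; M₃M₄ = 47·5·33 = 7755.
Length 3: M₁..M₃: k=1: 0+10105+45·43·5=19780; k=2: 90945+0+45·47·5=101520 → min 19780 | M₂..M₄: k=2: 0+7755+43·47·33=74448; k=3: 10105+0+43·5·33=17200 → min 17200.
Length 4: M₁..M₄: k=1: 0+17200+45·43·33=81055; k=2: 90945+7755+45·47·33=168495; k=3: 19780+0+45·5·33=27205 → min 27205.
Optimal order: ((M₁ × (M₂ × M₃)) × M₄) with cost 27205.

27205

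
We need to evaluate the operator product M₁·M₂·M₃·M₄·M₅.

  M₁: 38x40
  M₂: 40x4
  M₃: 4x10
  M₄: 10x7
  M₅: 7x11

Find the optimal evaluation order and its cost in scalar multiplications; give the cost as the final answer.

8340

Adjacent pairs: M₁M₂ = 38·40·4 = 6080; M₂M₃ = 40·4·10 = 1600; M₃M₄ = 4·10·7 = 280; M₄M₅ = 10·7·11 = 770.
Length 3: M₁..M₃: k=1: 0+1600+38·40·10=16800; k=2: 6080+0+38·4·10=7600 → min 7600 | M₂..M₄: k=2: 0+280+40·4·7=1400; k=3: 1600+0+40·10·7=4400 → min 1400 | M₃..M₅: k=3: 0+770+4·10·11=1210; k=4: 280+0+4·7·11=588 → min 588.
Length 4: M₁..M₄: k=1: 0+1400+38·40·7=12040; k=2: 6080+280+38·4·7=7424; k=3: 7600+0+38·10·7=10260 → min 7424 | M₂..M₅: k=2: 0+588+40·4·11=2348; k=3: 1600+770+40·10·11=6770; k=4: 1400+0+40·7·11=4480 → min 2348.
Length 5: M₁..M₅: k=1: 0+2348+38·40·11=19068; k=2: 6080+588+38·4·11=8340; k=3: 7600+770+38·10·11=12550; k=4: 7424+0+38·7·11=10350 → min 8340.
Optimal parenthesization: ((M₁·M₂)·((M₃·M₄)·M₅)) with cost 8340.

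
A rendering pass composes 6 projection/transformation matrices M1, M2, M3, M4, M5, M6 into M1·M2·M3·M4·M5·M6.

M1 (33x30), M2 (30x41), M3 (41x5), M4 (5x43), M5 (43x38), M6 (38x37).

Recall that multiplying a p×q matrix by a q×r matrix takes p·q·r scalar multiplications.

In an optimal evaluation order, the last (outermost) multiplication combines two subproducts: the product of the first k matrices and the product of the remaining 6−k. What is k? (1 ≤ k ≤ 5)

Adjacent pairs: M1M2 = 33·30·41 = 40590; M2M3 = 30·41·5 = 6150; M3M4 = 41·5·43 = 8815; M4M5 = 5·43·38 = 8170; M5M6 = 43·38·37 = 60458.
Length 3: M1..M3: k=1: 0+6150+33·30·5=11100; k=2: 40590+0+33·41·5=47355 → min 11100 | M2..M4: k=2: 0+8815+30·41·43=61705; k=3: 6150+0+30·5·43=12600 → min 12600 | M3..M5: k=3: 0+8170+41·5·38=15960; k=4: 8815+0+41·43·38=75809 → min 15960 | M4..M6: k=4: 0+60458+5·43·37=68413; k=5: 8170+0+5·38·37=15200 → min 15200.
Length 4: M1..M4: k=1: 0+12600+33·30·43=55170; k=2: 40590+8815+33·41·43=107584; k=3: 11100+0+33·5·43=18195 → min 18195 | M2..M5: k=2: 0+15960+30·41·38=62700; k=3: 6150+8170+30·5·38=20020; k=4: 12600+0+30·43·38=61620 → min 20020 | M3..M6: k=3: 0+15200+41·5·37=22785; k=4: 8815+60458+41·43·37=134504; k=5: 15960+0+41·38·37=73606 → min 22785.
Length 5: M1..M5: k=1: 0+20020+33·30·38=57640; k=2: 40590+15960+33·41·38=107964; k=3: 11100+8170+33·5·38=25540; k=4: 18195+0+33·43·38=72117 → min 25540 | M2..M6: k=2: 0+22785+30·41·37=68295; k=3: 6150+15200+30·5·37=26900; k=4: 12600+60458+30·43·37=120788; k=5: 20020+0+30·38·37=62200 → min 26900.
Top-level splits: k=1: (M1..M1)·(M2..M6) → 0+26900+33·30·37 = 63530; k=2: (M1..M2)·(M3..M6) → 40590+22785+33·41·37 = 113436; k=3: (M1..M3)·(M4..M6) → 11100+15200+33·5·37 = 32405; k=4: (M1..M4)·(M5..M6) → 18195+60458+33·43·37 = 131156; k=5: (M1..M5)·(M6..M6) → 25540+0+33·38·37 = 71938.
Best split is after M3, i.e. k = 3.

3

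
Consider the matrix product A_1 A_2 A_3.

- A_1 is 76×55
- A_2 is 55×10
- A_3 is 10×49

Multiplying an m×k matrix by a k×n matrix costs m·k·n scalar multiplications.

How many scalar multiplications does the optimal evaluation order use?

Order (A_1 (A_2 A_3)): (A_2 A_3): 55×10 by 10×49 → 55×49, cost 55·10·49 = 26950; (A_1 (A_2 A_3)): 76×55 by 55×49 → 76×49, cost 76·55·49 = 204820; cumulative 231770. Total 231770.
Order ((A_1 A_2) A_3): (A_1 A_2): 76×55 by 55×10 → 76×10, cost 76·55·10 = 41800; ((A_1 A_2) A_3): 76×10 by 10×49 → 76×49, cost 76·10·49 = 37240; cumulative 79040. Total 79040.
Minimum: 79040.

79040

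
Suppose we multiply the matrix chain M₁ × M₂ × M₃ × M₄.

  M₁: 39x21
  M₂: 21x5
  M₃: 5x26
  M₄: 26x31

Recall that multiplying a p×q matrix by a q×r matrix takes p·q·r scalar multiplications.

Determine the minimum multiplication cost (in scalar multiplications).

14170

Adjacent pairs: M₁M₂ = 39·21·5 = 4095; M₂M₃ = 21·5·26 = 2730; M₃M₄ = 5·26·31 = 4030.
Length 3: M₁..M₃: k=1: 0+2730+39·21·26=24024; k=2: 4095+0+39·5·26=9165 → min 9165 | M₂..M₄: k=2: 0+4030+21·5·31=7285; k=3: 2730+0+21·26·31=19656 → min 7285.
Length 4: M₁..M₄: k=1: 0+7285+39·21·31=32674; k=2: 4095+4030+39·5·31=14170; k=3: 9165+0+39·26·31=40599 → min 14170.
Optimal order: ((M₁ × M₂) × (M₃ × M₄)) with cost 14170.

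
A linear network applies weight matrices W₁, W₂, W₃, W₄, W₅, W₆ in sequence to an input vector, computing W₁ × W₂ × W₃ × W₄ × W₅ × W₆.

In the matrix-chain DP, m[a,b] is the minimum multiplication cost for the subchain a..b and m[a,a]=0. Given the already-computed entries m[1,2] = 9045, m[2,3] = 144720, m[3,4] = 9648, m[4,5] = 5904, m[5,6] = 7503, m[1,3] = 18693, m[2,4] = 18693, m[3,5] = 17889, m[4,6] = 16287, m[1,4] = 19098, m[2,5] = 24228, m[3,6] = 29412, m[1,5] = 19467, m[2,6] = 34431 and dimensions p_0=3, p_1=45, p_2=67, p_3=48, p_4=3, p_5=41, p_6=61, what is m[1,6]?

m[1,6] = min over k∈[1,5] of m[1,k]+m[k+1,6]+p_{0}·p_k·p_{6}.
k=1: 0 + 34431 + 3·45·61 = 42666; k=2: 9045 + 29412 + 3·67·61 = 50718; k=3: 18693 + 16287 + 3·48·61 = 43764; k=4: 19098 + 7503 + 3·3·61 = 27150; k=5: 19467 + 0 + 3·41·61 = 26970.
Minimum: 26970 at k=5.

26970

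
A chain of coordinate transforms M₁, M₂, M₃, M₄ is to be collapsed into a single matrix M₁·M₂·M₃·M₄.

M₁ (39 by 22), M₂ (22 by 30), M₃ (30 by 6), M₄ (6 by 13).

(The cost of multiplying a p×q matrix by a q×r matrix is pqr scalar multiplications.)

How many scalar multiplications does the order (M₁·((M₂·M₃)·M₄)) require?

(M₂·M₃): 22×30 by 30×6 → 22×6, cost 22·30·6 = 3960
((M₂·M₃)·M₄): 22×6 by 6×13 → 22×13, cost 22·6·13 = 1716; cumulative 5676
(M₁·((M₂·M₃)·M₄)): 39×22 by 22×13 → 39×13, cost 39·22·13 = 11154; cumulative 16830
Total: 16830 scalar multiplications.

16830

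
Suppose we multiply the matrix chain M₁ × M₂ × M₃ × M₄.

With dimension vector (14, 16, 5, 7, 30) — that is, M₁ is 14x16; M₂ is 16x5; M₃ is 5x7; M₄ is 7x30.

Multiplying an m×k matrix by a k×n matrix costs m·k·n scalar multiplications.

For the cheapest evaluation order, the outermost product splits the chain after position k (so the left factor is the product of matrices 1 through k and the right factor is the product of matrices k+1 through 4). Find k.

2

Adjacent pairs: M₁M₂ = 14·16·5 = 1120; M₂M₃ = 16·5·7 = 560; M₃M₄ = 5·7·30 = 1050.
Length 3: M₁..M₃: k=1: 0+560+14·16·7=2128; k=2: 1120+0+14·5·7=1610 → min 1610 | M₂..M₄: k=2: 0+1050+16·5·30=3450; k=3: 560+0+16·7·30=3920 → min 3450.
Top-level splits: k=1: (M₁..M₁)·(M₂..M₄) → 0+3450+14·16·30 = 10170; k=2: (M₁..M₂)·(M₃..M₄) → 1120+1050+14·5·30 = 4270; k=3: (M₁..M₃)·(M₄..M₄) → 1610+0+14·7·30 = 4550.
Best split is after M₂, i.e. k = 2.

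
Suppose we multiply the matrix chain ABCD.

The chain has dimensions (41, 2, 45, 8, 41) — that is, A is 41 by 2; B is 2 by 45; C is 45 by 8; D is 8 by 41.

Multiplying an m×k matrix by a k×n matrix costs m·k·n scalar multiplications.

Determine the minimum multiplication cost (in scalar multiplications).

Adjacent pairs: AB = 41·2·45 = 3690; BC = 2·45·8 = 720; CD = 45·8·41 = 14760.
Length 3: A..C: k=1: 0+720+41·2·8=1376; k=2: 3690+0+41·45·8=18450 → min 1376 | B..D: k=2: 0+14760+2·45·41=18450; k=3: 720+0+2·8·41=1376 → min 1376.
Length 4: A..D: k=1: 0+1376+41·2·41=4738; k=2: 3690+14760+41·45·41=94095; k=3: 1376+0+41·8·41=14824 → min 4738.
Optimal order: (A((BC)D)) with cost 4738.

4738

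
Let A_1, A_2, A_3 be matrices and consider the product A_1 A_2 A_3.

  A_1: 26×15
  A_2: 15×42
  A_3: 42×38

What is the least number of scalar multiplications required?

Order (A_1 (A_2 A_3)): (A_2 A_3): 15×42 by 42×38 → 15×38, cost 15·42·38 = 23940; (A_1 (A_2 A_3)): 26×15 by 15×38 → 26×38, cost 26·15·38 = 14820; cumulative 38760. Total 38760.
Order ((A_1 A_2) A_3): (A_1 A_2): 26×15 by 15×42 → 26×42, cost 26·15·42 = 16380; ((A_1 A_2) A_3): 26×42 by 42×38 → 26×38, cost 26·42·38 = 41496; cumulative 57876. Total 57876.
Minimum: 38760.

38760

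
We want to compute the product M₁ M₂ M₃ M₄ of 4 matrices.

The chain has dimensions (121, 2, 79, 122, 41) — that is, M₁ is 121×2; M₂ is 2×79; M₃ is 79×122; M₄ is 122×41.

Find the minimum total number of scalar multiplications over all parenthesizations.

Adjacent pairs: M₁M₂ = 121·2·79 = 19118; M₂M₃ = 2·79·122 = 19276; M₃M₄ = 79·122·41 = 395158.
Length 3: M₁..M₃: k=1: 0+19276+121·2·122=48800; k=2: 19118+0+121·79·122=1185316 → min 48800 | M₂..M₄: k=2: 0+395158+2·79·41=401636; k=3: 19276+0+2·122·41=29280 → min 29280.
Length 4: M₁..M₄: k=1: 0+29280+121·2·41=39202; k=2: 19118+395158+121·79·41=806195; k=3: 48800+0+121·122·41=654042 → min 39202.
Optimal order: (M₁ ((M₂ M₃) M₄)) with cost 39202.

39202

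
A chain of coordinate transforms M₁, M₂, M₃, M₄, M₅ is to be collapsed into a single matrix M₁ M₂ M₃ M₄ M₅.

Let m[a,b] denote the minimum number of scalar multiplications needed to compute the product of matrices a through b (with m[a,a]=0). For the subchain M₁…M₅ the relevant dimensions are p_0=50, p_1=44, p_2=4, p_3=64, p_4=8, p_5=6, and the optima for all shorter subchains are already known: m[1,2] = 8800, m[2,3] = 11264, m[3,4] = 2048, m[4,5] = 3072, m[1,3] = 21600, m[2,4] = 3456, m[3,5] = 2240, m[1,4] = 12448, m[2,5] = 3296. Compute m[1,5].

m[1,5] = min over k∈[1,4] of m[1,k]+m[k+1,5]+p_{0}·p_k·p_{5}.
k=1: 0 + 3296 + 50·44·6 = 16496; k=2: 8800 + 2240 + 50·4·6 = 12240; k=3: 21600 + 3072 + 50·64·6 = 43872; k=4: 12448 + 0 + 50·8·6 = 14848.
Minimum: 12240 at k=2.

12240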